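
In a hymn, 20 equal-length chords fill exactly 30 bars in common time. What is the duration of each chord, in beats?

6 beats

30 bars × 4 beats/bar = 120 beats total.
120 beats ÷ 20 chords = 6 beats per chord.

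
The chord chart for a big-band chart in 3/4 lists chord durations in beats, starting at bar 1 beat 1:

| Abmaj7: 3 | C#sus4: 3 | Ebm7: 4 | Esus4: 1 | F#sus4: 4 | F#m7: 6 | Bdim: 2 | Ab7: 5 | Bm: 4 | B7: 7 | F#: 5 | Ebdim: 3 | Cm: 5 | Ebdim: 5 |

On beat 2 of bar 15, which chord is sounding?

F#

Beat 2 of bar 15 is beat (15−1)×3 + 2 = 44 overall.
Running totals: Abmaj7 ends at 3, C#sus4 ends at 6, Ebm7 ends at 10, Esus4 ends at 11, F#sus4 ends at 15, F#m7 ends at 21, Bdim ends at 23, Ab7 ends at 28, Bm ends at 32, B7 ends at 39, F# ends at 44.
Beat 44 falls within F#.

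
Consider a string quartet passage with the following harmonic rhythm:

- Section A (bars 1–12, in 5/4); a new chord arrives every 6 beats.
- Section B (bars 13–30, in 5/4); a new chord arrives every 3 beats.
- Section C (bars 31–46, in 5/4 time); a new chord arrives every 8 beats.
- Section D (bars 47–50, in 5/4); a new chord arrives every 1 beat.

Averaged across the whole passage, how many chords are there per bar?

1.4 chords per bar

A: 12 bars of 5 beats is 60 beats; at 6 beats each that's 10 chords.
B: 18 bars of 5 beats is 90 beats; at 3 beats each that's 30 chords.
C: 16 bars of 5 beats is 80 beats; at 8 beats each that's 10 chords.
D: 4 bars of 5 beats is 20 beats; at 1 beat each that's 20 chords.
Overall: 70 chords over 50 bars → 70/50 = 1.4 chords per bar.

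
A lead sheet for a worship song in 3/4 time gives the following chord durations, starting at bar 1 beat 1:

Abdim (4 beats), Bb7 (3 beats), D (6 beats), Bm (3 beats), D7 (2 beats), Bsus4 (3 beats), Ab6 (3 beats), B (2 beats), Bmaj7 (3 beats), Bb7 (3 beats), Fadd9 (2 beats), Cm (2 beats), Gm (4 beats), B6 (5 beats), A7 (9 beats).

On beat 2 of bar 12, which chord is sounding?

Beat 2 of bar 12 is beat (12−1)×3 + 2 = 35 overall.
Running totals: Abdim ends at 4, Bb7 ends at 7, D ends at 13, Bm ends at 16, D7 ends at 18, Bsus4 ends at 21, Ab6 ends at 24, B ends at 26, Bmaj7 ends at 29, Bb7 ends at 32, Fadd9 ends at 34, Cm ends at 36.
Beat 35 falls within Cm.

Cm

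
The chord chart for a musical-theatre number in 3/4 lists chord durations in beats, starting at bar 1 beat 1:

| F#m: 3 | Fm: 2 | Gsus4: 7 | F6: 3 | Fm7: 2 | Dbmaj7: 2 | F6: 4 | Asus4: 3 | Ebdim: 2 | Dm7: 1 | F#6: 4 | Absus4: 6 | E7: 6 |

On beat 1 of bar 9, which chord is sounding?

Beat 1 of bar 9 is beat (9−1)×3 + 1 = 25 overall.
Running totals: F#m ends at 3, Fm ends at 5, Gsus4 ends at 12, F6 ends at 15, Fm7 ends at 17, Dbmaj7 ends at 19, F6 ends at 23, Asus4 ends at 26.
Beat 25 falls within Asus4.

Asus4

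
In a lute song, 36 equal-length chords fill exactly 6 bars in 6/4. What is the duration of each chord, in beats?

1 beat

6 bars × 6 beats/bar = 36 beats total.
36 beats ÷ 36 chords = 1 beats per chord.
(That is a quarter note.)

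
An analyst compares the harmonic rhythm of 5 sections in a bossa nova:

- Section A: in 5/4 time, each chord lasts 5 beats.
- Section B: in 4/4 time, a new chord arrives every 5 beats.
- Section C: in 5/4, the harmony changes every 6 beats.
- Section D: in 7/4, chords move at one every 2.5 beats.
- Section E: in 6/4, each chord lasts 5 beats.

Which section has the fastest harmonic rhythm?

A: 5/5 = 1 chord/bar.
B: 4/5 = 0.8 chords/bar.
C: 5/6 = 5/6 chords/bar.
D: 7/2.5 = 2.8 chords/bar.
E: 6/5 = 1.2 chords/bar.
Fastest is D at 2.8 chords/bar.

Section D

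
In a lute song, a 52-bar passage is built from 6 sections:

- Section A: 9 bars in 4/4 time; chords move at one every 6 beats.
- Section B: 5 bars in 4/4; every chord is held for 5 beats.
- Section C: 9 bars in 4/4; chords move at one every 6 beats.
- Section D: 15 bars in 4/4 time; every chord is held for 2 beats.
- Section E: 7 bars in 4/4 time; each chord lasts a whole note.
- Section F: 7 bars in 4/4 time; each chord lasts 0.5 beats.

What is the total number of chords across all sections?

109 chords

A has 36 beats and chords last 6 each, so 6 chords.
B has 20 beats and chords last 5 each, so 4 chords.
C has 36 beats and chords last 6 each, so 6 chords.
D has 60 beats and chords last 2 each, so 30 chords.
E has 28 beats and chords last 4 each, so 7 chords.
F has 28 beats and chords last 0.5 each, so 56 chords.
Total: 6 + 4 + 6 + 30 + 7 + 56 = 109.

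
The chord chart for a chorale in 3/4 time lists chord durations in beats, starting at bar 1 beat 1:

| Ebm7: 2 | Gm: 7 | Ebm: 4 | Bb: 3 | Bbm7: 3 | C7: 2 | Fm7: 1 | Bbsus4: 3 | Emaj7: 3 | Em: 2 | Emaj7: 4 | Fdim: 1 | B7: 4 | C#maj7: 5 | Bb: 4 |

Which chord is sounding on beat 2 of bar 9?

Beat 2 of bar 9 is beat (9−1)×3 + 2 = 26 overall.
Running totals: Ebm7 ends at 2, Gm ends at 9, Ebm ends at 13, Bb ends at 16, Bbm7 ends at 19, C7 ends at 21, Fm7 ends at 22, Bbsus4 ends at 25, Emaj7 ends at 28.
Beat 26 falls within Emaj7.

Emaj7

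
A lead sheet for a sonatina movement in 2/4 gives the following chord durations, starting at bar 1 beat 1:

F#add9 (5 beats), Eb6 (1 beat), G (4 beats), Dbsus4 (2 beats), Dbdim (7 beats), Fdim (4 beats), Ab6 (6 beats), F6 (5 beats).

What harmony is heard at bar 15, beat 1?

Beat 1 of bar 15 is beat (15−1)×2 + 1 = 29 overall.
Running totals: F#add9 ends at 5, Eb6 ends at 6, G ends at 10, Dbsus4 ends at 12, Dbdim ends at 19, Fdim ends at 23, Ab6 ends at 29.
Beat 29 falls within Ab6.

Ab6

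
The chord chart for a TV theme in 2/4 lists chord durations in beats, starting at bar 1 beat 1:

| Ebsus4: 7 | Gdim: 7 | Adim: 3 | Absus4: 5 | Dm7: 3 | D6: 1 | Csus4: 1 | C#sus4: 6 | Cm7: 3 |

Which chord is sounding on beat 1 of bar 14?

Csus4

Beat 1 of bar 14 is beat (14−1)×2 + 1 = 27 overall.
Running totals: Ebsus4 ends at 7, Gdim ends at 14, Adim ends at 17, Absus4 ends at 22, Dm7 ends at 25, D6 ends at 26, Csus4 ends at 27.
Beat 27 falls within Csus4.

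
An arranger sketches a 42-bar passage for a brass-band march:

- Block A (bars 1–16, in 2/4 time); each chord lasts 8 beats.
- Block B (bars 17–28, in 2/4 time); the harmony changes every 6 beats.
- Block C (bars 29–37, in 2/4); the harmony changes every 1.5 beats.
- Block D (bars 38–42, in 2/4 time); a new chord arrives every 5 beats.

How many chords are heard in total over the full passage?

22 chords

A: 16 bars × 2 beats = 32 beats; 8 beats/chord → 4 chords.
B: 12 bars × 2 beats = 24 beats; 6 beats/chord → 4 chords.
C: 9 bars × 2 beats = 18 beats; 1.5 beats/chord → 12 chords.
D: 5 bars × 2 beats = 10 beats; 5 beats/chord → 2 chords.
Total: 4 + 4 + 12 + 2 = 22.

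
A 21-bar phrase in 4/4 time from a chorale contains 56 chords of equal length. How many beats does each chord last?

1.5 beats

21 bars × 4 beats/bar = 84 beats total.
84 beats ÷ 56 chords = 1.5 beats per chord.
(That is a dotted quarter note.)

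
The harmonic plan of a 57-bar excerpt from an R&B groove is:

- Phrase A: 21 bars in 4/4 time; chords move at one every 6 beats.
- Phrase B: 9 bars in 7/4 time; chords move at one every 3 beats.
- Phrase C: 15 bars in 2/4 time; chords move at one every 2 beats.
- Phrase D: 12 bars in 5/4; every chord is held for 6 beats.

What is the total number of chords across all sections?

60 chords

A has 84 beats and chords last 6 each, so 14 chords.
B has 63 beats and chords last 3 each, so 21 chords.
C has 30 beats and chords last 2 each, so 15 chords.
D has 60 beats and chords last 6 each, so 10 chords.
Total: 14 + 21 + 15 + 10 = 60.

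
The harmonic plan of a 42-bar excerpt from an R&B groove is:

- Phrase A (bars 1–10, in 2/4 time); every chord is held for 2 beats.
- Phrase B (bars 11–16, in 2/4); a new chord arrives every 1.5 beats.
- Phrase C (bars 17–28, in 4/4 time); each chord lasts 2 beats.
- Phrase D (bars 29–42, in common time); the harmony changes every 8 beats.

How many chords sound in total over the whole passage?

A: 10 bars × 2 beats = 20 beats; 2 beats/chord → 10 chords.
B: 6 bars × 2 beats = 12 beats; 1.5 beats/chord → 8 chords.
C: 12 bars × 4 beats = 48 beats; 2 beats/chord → 24 chords.
D: 14 bars × 4 beats = 56 beats; 8 beats/chord → 7 chords.
Total: 10 + 8 + 24 + 7 = 49.

49 chords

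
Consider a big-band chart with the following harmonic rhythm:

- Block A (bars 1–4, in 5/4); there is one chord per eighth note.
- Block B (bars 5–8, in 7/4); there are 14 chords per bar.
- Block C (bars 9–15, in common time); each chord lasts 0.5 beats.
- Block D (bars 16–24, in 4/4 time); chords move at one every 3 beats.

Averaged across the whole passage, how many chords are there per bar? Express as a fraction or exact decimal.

A: 4 × 5 = 20 beats ÷ 0.5 = 40 chords.
B: 4 × 7 = 28 beats ÷ 0.5 = 56 chords.
C: 7 × 4 = 28 beats ÷ 0.5 = 56 chords.
D: 9 × 4 = 36 beats ÷ 3 = 12 chords.
Overall: 164 chords over 24 bars → 164/24 = 41/6 chords per bar.

41/6 chords per bar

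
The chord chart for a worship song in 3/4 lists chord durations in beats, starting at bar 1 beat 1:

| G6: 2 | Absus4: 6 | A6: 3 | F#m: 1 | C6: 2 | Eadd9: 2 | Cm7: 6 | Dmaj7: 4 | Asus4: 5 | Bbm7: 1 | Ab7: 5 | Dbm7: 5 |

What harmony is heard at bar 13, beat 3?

Dbm7

Beat 3 of bar 13 is beat (13−1)×3 + 3 = 39 overall.
Running totals: G6 ends at 2, Absus4 ends at 8, A6 ends at 11, F#m ends at 12, C6 ends at 14, Eadd9 ends at 16, Cm7 ends at 22, Dmaj7 ends at 26, Asus4 ends at 31, Bbm7 ends at 32, Ab7 ends at 37, Dbm7 ends at 42.
Beat 39 falls within Dbm7.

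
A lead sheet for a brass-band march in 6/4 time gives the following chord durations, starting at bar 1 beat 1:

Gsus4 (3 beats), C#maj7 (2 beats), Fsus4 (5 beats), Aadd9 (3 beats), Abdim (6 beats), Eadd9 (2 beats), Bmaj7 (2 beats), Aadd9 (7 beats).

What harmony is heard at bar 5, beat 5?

Beat 5 of bar 5 is beat (5−1)×6 + 5 = 29 overall.
Running totals: Gsus4 ends at 3, C#maj7 ends at 5, Fsus4 ends at 10, Aadd9 ends at 13, Abdim ends at 19, Eadd9 ends at 21, Bmaj7 ends at 23, Aadd9 ends at 30.
Beat 29 falls within Aadd9.

Aadd9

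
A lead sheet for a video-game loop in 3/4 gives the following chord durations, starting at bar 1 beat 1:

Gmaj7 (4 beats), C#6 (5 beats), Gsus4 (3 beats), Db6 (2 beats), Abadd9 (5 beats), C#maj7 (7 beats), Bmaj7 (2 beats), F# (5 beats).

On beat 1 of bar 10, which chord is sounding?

Bmaj7

Beat 1 of bar 10 is beat (10−1)×3 + 1 = 28 overall.
Running totals: Gmaj7 ends at 4, C#6 ends at 9, Gsus4 ends at 12, Db6 ends at 14, Abadd9 ends at 19, C#maj7 ends at 26, Bmaj7 ends at 28.
Beat 28 falls within Bmaj7.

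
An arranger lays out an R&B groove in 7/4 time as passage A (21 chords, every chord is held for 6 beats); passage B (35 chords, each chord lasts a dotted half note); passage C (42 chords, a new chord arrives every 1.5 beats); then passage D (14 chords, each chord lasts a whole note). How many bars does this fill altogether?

A: 21 × 6 = 126 beats = 18 bars.
B: 35 × 3 = 105 beats = 15 bars.
C: 42 × 1.5 = 63 beats = 9 bars.
D: 14 × 4 = 56 beats = 8 bars.
Total: 18 + 15 + 9 + 8 = 50 bars.

50 bars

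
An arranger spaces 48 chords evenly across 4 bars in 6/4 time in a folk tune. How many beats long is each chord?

0.5 beats

4 bars × 6 beats/bar = 24 beats total.
24 beats ÷ 48 chords = 0.5 beats per chord.
(That is an eighth note.)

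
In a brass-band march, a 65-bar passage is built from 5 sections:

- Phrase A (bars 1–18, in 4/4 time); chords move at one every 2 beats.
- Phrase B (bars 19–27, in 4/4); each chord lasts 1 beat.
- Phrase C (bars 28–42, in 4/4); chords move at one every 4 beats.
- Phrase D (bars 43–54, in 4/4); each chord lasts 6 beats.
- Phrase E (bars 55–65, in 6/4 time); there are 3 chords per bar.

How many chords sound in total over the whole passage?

128 chords

A has 72 beats and chords last 2 each, so 36 chords.
B has 36 beats and chords last 1 each, so 36 chords.
C has 60 beats and chords last 4 each, so 15 chords.
D has 48 beats and chords last 6 each, so 8 chords.
E has 66 beats and chords last 2 each, so 33 chords.
Total: 36 + 36 + 15 + 8 + 33 = 128.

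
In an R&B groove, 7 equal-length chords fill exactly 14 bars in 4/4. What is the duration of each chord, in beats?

8 beats

14 bars × 4 beats/bar = 56 beats total.
56 beats ÷ 7 chords = 8 beats per chord.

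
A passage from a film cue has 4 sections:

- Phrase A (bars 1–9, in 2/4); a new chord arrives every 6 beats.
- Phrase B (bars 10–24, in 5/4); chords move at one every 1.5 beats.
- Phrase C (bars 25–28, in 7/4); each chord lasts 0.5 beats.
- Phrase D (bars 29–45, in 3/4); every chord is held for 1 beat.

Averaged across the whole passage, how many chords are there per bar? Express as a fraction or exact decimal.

32/9 chords per bar

A: 9 × 2 = 18 beats ÷ 6 = 3 chords.
B: 15 × 5 = 75 beats ÷ 1.5 = 50 chords.
C: 4 × 7 = 28 beats ÷ 0.5 = 56 chords.
D: 17 × 3 = 51 beats ÷ 1 = 51 chords.
Overall: 160 chords over 45 bars → 160/45 = 32/9 chords per bar.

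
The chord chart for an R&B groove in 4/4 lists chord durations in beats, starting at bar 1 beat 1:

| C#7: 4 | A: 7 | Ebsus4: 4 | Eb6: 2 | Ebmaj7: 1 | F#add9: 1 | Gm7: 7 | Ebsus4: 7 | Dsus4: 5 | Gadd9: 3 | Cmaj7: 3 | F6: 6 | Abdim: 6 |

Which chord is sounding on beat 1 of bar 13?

F6

Beat 1 of bar 13 is beat (13−1)×4 + 1 = 49 overall.
Running totals: C#7 ends at 4, A ends at 11, Ebsus4 ends at 15, Eb6 ends at 17, Ebmaj7 ends at 18, F#add9 ends at 19, Gm7 ends at 26, Ebsus4 ends at 33, Dsus4 ends at 38, Gadd9 ends at 41, Cmaj7 ends at 44, F6 ends at 50.
Beat 49 falls within F6.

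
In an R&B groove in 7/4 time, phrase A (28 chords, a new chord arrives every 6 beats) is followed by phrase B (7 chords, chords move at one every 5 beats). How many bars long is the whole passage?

29 bars

A: 28 × 6 = 168 beats = 24 bars.
B: 7 × 5 = 35 beats = 5 bars.
Total: 24 + 5 = 29 bars.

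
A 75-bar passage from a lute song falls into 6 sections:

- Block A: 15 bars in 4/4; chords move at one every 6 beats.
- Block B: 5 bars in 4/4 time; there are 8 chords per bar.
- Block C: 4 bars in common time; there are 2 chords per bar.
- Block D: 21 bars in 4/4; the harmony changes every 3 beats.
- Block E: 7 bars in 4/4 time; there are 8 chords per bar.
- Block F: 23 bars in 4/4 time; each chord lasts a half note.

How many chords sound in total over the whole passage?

A: 15·4 = 60 beats, 60/6 = 10 chords.
B: 5·4 = 20 beats, 20/0.5 = 40 chords.
C: 4·4 = 16 beats, 16/2 = 8 chords.
D: 21·4 = 84 beats, 84/3 = 28 chords.
E: 7·4 = 28 beats, 28/0.5 = 56 chords.
F: 23·4 = 92 beats, 92/2 = 46 chords.
Total: 10 + 40 + 8 + 28 + 56 + 46 = 188.

188 chords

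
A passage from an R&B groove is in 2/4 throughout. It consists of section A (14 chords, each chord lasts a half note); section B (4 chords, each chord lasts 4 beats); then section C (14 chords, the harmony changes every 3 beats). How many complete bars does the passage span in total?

A: 14 × 2 = 28 beats = 14 bars.
B: 4 × 4 = 16 beats = 8 bars.
C: 14 × 3 = 42 beats = 21 bars.
Total: 14 + 8 + 21 = 43 bars.

43 bars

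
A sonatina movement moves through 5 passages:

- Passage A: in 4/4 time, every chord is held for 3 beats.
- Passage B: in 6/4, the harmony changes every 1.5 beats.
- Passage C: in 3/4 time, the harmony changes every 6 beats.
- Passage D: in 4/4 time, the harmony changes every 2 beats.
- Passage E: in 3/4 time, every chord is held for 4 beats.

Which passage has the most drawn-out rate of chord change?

Passage C

A: 4 beats/bar ÷ 3 beats/chord = 4/3 chords/bar.
B: 6 beats/bar ÷ 1.5 beats/chord = 4 chords/bar.
C: 3 beats/bar ÷ 6 beats/chord = 0.5 chords/bar.
D: 4 beats/bar ÷ 2 beats/chord = 2 chords/bar.
E: 3 beats/bar ÷ 4 beats/chord = 0.75 chords/bar.
Slowest is C at 0.5 chords/bar.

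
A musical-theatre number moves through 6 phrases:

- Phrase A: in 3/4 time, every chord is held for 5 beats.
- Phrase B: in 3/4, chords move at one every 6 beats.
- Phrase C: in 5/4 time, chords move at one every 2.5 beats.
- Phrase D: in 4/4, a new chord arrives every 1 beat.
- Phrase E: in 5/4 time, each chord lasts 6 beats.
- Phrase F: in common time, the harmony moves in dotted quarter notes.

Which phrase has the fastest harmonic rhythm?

Phrase D

A: each chord is 5 beats in 3/4, so 0.6 per bar.
B: each chord is 6 beats in 3/4, so 0.5 per bar.
C: each chord is 2.5 beats in 5/4, so 2 per bar.
D: each chord is 1 beat in 4/4, so 4 per bar.
E: each chord is 6 beats in 5/4, so 5/6 per bar.
F: each chord is 1.5 beats in 4/4, so 8/3 per bar.
Fastest is D at 4 chords/bar.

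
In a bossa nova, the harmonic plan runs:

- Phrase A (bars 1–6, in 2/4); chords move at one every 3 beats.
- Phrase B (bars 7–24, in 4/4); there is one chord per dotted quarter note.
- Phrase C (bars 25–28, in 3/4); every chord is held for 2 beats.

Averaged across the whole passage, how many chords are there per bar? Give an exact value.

A: 6 bars of 2 beats is 12 beats; at 3 beats each that's 4 chords.
B: 18 bars of 4 beats is 72 beats; at 1.5 beats each that's 48 chords.
C: 4 bars of 3 beats is 12 beats; at 2 beats each that's 6 chords.
Overall: 58 chords over 28 bars → 58/28 = 29/14 chords per bar.

29/14 chords per bar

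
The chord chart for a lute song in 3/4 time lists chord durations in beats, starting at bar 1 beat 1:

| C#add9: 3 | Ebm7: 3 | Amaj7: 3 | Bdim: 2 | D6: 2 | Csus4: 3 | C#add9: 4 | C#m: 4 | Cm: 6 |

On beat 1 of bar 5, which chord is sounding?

D6

Beat 1 of bar 5 is beat (5−1)×3 + 1 = 13 overall.
Running totals: C#add9 ends at 3, Ebm7 ends at 6, Amaj7 ends at 9, Bdim ends at 11, D6 ends at 13.
Beat 13 falls within D6.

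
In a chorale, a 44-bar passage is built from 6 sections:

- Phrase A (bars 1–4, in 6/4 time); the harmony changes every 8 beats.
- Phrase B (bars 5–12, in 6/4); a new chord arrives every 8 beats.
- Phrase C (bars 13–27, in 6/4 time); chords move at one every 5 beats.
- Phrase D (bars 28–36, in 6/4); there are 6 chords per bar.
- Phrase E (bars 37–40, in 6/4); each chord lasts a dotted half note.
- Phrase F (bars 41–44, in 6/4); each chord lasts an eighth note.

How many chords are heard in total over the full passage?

A has 24 beats and chords last 8 each, so 3 chords.
B has 48 beats and chords last 8 each, so 6 chords.
C has 90 beats and chords last 5 each, so 18 chords.
D has 54 beats and chords last 1 each, so 54 chords.
E has 24 beats and chords last 3 each, so 8 chords.
F has 24 beats and chords last 0.5 each, so 48 chords.
Total: 3 + 6 + 18 + 54 + 8 + 48 = 137.

137 chords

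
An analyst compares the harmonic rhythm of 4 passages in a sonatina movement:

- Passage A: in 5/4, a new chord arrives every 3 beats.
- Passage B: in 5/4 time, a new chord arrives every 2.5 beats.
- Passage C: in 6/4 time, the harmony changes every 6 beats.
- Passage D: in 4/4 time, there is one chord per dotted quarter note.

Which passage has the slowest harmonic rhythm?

Passage C

A: 5/3 = 5/3 chords/bar.
B: 5/2.5 = 2 chords/bar.
C: 6/6 = 1 chord/bar.
D: 4/1.5 = 8/3 chords/bar.
Slowest is C at 1 chords/bar.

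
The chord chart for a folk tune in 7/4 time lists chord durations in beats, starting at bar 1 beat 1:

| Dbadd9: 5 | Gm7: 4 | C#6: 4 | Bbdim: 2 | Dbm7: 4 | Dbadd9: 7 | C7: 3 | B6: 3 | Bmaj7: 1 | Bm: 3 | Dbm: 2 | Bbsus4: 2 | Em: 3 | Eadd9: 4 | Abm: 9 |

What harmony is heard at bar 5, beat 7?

Bm

Beat 7 of bar 5 is beat (5−1)×7 + 7 = 35 overall.
Running totals: Dbadd9 ends at 5, Gm7 ends at 9, C#6 ends at 13, Bbdim ends at 15, Dbm7 ends at 19, Dbadd9 ends at 26, C7 ends at 29, B6 ends at 32, Bmaj7 ends at 33, Bm ends at 36.
Beat 35 falls within Bm.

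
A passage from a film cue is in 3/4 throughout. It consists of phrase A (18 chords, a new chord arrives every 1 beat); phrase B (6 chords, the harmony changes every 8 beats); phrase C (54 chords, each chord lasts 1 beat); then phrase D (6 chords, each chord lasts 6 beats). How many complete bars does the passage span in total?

52 bars

A: 18 × 1 = 18 beats = 6 bars.
B: 6 × 8 = 48 beats = 16 bars.
C: 54 × 1 = 54 beats = 18 bars.
D: 6 × 6 = 36 beats = 12 bars.
Total: 6 + 16 + 18 + 12 = 52 bars.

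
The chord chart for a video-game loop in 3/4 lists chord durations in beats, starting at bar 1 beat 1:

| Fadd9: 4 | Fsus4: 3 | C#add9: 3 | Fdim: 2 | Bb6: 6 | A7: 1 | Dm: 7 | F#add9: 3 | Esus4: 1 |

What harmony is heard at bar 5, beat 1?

Bb6

Beat 1 of bar 5 is beat (5−1)×3 + 1 = 13 overall.
Running totals: Fadd9 ends at 4, Fsus4 ends at 7, C#add9 ends at 10, Fdim ends at 12, Bb6 ends at 18.
Beat 13 falls within Bb6.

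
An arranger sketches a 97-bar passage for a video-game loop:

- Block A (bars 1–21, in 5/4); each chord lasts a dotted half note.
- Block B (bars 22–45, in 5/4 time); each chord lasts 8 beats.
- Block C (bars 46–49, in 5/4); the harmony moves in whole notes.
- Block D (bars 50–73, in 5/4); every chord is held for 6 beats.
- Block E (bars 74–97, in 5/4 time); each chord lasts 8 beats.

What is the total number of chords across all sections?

A: 21 bars × 5 beats = 105 beats; 3 beats/chord → 35 chords.
B: 24 bars × 5 beats = 120 beats; 8 beats/chord → 15 chords.
C: 4 bars × 5 beats = 20 beats; 4 beats/chord → 5 chords.
D: 24 bars × 5 beats = 120 beats; 6 beats/chord → 20 chords.
E: 24 bars × 5 beats = 120 beats; 8 beats/chord → 15 chords.
Total: 35 + 15 + 5 + 20 + 15 = 90.

90 chords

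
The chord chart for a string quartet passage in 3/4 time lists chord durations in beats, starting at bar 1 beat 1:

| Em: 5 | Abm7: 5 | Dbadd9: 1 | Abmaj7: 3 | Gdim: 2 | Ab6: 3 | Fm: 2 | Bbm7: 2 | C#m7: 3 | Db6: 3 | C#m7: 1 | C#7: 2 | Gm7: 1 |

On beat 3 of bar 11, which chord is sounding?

Gm7

Beat 3 of bar 11 is beat (11−1)×3 + 3 = 33 overall.
Running totals: Em ends at 5, Abm7 ends at 10, Dbadd9 ends at 11, Abmaj7 ends at 14, Gdim ends at 16, Ab6 ends at 19, Fm ends at 21, Bbm7 ends at 23, C#m7 ends at 26, Db6 ends at 29, C#m7 ends at 30, C#7 ends at 32, Gm7 ends at 33.
Beat 33 falls within Gm7.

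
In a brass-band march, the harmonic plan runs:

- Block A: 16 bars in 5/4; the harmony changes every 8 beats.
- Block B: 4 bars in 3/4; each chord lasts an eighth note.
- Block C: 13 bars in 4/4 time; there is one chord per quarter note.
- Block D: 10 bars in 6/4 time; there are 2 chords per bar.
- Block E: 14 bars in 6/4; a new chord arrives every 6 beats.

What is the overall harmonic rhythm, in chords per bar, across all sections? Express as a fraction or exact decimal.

40/19 chords per bar

A: 16 bars of 5 beats is 80 beats; at 8 beats each that's 10 chords.
B: 4 bars of 3 beats is 12 beats; at 0.5 beats each that's 24 chords.
C: 13 bars of 4 beats is 52 beats; at 1 beat each that's 52 chords.
D: 10 bars of 6 beats is 60 beats; at 3 beats each that's 20 chords.
E: 14 bars of 6 beats is 84 beats; at 6 beats each that's 14 chords.
Overall: 120 chords over 57 bars → 120/57 = 40/19 chords per bar.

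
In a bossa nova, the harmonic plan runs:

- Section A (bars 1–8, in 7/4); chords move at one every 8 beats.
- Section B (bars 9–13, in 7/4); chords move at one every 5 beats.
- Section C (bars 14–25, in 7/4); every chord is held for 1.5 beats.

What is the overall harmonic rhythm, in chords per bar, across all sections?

A: 8 × 7 = 56 beats ÷ 8 = 7 chords.
B: 5 × 7 = 35 beats ÷ 5 = 7 chords.
C: 12 × 7 = 84 beats ÷ 1.5 = 56 chords.
Overall: 70 chords over 25 bars → 70/25 = 2.8 chords per bar.

2.8 chords per bar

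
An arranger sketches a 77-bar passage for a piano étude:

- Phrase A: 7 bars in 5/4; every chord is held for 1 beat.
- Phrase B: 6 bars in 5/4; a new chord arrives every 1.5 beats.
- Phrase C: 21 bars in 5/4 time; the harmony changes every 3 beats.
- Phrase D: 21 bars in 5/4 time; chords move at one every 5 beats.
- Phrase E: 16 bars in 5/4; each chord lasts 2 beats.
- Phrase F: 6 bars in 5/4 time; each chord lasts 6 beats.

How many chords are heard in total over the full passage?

A: 7 bars × 5 beats = 35 beats; 1 beat/chord → 35 chords.
B: 6 bars × 5 beats = 30 beats; 1.5 beats/chord → 20 chords.
C: 21 bars × 5 beats = 105 beats; 3 beats/chord → 35 chords.
D: 21 bars × 5 beats = 105 beats; 5 beats/chord → 21 chords.
E: 16 bars × 5 beats = 80 beats; 2 beats/chord → 40 chords.
F: 6 bars × 5 beats = 30 beats; 6 beats/chord → 5 chords.
Total: 35 + 20 + 35 + 21 + 40 + 5 = 156.

156 chords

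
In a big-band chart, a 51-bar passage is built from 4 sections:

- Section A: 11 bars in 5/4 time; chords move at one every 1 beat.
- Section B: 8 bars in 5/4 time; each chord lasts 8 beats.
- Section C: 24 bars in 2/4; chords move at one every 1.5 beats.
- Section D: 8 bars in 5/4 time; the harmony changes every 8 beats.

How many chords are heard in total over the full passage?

A: 11·5 = 55 beats, 55/1 = 55 chords.
B: 8·5 = 40 beats, 40/8 = 5 chords.
C: 24·2 = 48 beats, 48/1.5 = 32 chords.
D: 8·5 = 40 beats, 40/8 = 5 chords.
Total: 55 + 5 + 32 + 5 = 97.

97 chords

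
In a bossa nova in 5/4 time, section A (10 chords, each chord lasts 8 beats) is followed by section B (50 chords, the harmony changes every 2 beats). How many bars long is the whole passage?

A: 10 × 8 = 80 beats = 16 bars.
B: 50 × 2 = 100 beats = 20 bars.
Total: 16 + 20 = 36 bars.

36 bars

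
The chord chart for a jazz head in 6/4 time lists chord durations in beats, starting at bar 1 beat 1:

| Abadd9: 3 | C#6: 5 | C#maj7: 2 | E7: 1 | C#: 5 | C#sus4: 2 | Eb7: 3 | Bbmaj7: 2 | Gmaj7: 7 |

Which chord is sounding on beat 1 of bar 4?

Beat 1 of bar 4 is beat (4−1)×6 + 1 = 19 overall.
Running totals: Abadd9 ends at 3, C#6 ends at 8, C#maj7 ends at 10, E7 ends at 11, C# ends at 16, C#sus4 ends at 18, Eb7 ends at 21.
Beat 19 falls within Eb7.

Eb7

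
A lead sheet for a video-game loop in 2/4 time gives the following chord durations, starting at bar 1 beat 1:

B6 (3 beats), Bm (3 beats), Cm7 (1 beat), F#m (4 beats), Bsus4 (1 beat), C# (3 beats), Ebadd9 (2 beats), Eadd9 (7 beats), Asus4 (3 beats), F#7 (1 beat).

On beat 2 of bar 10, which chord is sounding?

Eadd9

Beat 2 of bar 10 is beat (10−1)×2 + 2 = 20 overall.
Running totals: B6 ends at 3, Bm ends at 6, Cm7 ends at 7, F#m ends at 11, Bsus4 ends at 12, C# ends at 15, Ebadd9 ends at 17, Eadd9 ends at 24.
Beat 20 falls within Eadd9.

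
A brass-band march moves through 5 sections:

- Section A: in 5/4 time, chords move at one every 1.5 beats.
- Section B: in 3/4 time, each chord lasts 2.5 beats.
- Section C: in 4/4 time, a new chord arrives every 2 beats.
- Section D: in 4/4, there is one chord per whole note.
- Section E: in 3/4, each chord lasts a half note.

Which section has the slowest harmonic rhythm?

A: each chord is 1.5 beats in 5/4, so 10/3 per bar.
B: each chord is 2.5 beats in 3/4, so 1.2 per bar.
C: each chord is 2 beats in 4/4, so 2 per bar.
D: each chord is 4 beats in 4/4, so 1 per bar.
E: each chord is 2 beats in 3/4, so 1.5 per bar.
Slowest is D at 1 chords/bar.

Section D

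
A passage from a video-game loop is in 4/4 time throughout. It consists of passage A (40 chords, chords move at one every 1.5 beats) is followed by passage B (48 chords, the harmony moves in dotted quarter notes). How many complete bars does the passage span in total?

A: 40 × 1.5 = 60 beats = 15 bars.
B: 48 × 1.5 = 72 beats = 18 bars.
Total: 15 + 18 = 33 bars.

33 bars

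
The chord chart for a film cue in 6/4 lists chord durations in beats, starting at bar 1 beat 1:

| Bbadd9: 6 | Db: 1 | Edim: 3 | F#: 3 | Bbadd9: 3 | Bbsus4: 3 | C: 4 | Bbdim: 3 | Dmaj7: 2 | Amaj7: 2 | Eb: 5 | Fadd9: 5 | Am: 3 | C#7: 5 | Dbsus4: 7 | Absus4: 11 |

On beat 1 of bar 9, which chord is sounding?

Dbsus4

Beat 1 of bar 9 is beat (9−1)×6 + 1 = 49 overall.
Running totals: Bbadd9 ends at 6, Db ends at 7, Edim ends at 10, F# ends at 13, Bbadd9 ends at 16, Bbsus4 ends at 19, C ends at 23, Bbdim ends at 26, Dmaj7 ends at 28, Amaj7 ends at 30, Eb ends at 35, Fadd9 ends at 40, Am ends at 43, C#7 ends at 48, Dbsus4 ends at 55.
Beat 49 falls within Dbsus4.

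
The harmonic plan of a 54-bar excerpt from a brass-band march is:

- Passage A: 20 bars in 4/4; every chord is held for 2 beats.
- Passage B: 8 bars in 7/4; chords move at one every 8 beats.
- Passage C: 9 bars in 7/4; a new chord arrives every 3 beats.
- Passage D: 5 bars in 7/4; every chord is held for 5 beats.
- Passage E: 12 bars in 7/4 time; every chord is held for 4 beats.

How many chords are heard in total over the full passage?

96 chords

A has 80 beats and chords last 2 each, so 40 chords.
B has 56 beats and chords last 8 each, so 7 chords.
C has 63 beats and chords last 3 each, so 21 chords.
D has 35 beats and chords last 5 each, so 7 chords.
E has 84 beats and chords last 4 each, so 21 chords.
Total: 40 + 7 + 21 + 7 + 21 = 96.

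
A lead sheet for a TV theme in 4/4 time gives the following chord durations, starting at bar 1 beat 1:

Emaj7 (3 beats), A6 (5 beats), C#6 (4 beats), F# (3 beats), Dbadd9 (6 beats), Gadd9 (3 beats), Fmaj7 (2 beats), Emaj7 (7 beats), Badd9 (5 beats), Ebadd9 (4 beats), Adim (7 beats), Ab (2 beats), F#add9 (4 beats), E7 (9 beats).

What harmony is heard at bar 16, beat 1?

E7

Beat 1 of bar 16 is beat (16−1)×4 + 1 = 61 overall.
Running totals: Emaj7 ends at 3, A6 ends at 8, C#6 ends at 12, F# ends at 15, Dbadd9 ends at 21, Gadd9 ends at 24, Fmaj7 ends at 26, Emaj7 ends at 33, Badd9 ends at 38, Ebadd9 ends at 42, Adim ends at 49, Ab ends at 51, F#add9 ends at 55, E7 ends at 64.
Beat 61 falls within E7.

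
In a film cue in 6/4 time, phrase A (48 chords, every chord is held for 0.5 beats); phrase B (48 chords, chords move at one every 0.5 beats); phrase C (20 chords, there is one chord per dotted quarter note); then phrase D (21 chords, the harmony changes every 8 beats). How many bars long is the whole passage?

41 bars

A: 48 × 0.5 = 24 beats = 4 bars.
B: 48 × 0.5 = 24 beats = 4 bars.
C: 20 × 1.5 = 30 beats = 5 bars.
D: 21 × 8 = 168 beats = 28 bars.
Total: 4 + 4 + 5 + 28 = 41 bars.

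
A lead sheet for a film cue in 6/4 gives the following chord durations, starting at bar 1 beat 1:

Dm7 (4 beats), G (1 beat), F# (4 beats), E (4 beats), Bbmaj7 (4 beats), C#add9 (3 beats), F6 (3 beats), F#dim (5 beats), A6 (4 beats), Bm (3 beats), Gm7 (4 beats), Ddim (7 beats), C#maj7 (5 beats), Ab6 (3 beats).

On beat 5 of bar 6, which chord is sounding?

Bm

Beat 5 of bar 6 is beat (6−1)×6 + 5 = 35 overall.
Running totals: Dm7 ends at 4, G ends at 5, F# ends at 9, E ends at 13, Bbmaj7 ends at 17, C#add9 ends at 20, F6 ends at 23, F#dim ends at 28, A6 ends at 32, Bm ends at 35.
Beat 35 falls within Bm.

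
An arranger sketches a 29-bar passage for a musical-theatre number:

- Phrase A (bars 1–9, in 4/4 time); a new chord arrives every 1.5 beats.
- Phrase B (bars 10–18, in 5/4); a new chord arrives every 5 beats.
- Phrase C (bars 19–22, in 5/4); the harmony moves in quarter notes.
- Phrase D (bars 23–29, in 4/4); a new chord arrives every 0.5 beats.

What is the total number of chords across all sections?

109 chords

A: 9 bars × 4 beats = 36 beats; 1.5 beats/chord → 24 chords.
B: 9 bars × 5 beats = 45 beats; 5 beats/chord → 9 chords.
C: 4 bars × 5 beats = 20 beats; 1 beat/chord → 20 chords.
D: 7 bars × 4 beats = 28 beats; 0.5 beats/chord → 56 chords.
Total: 24 + 9 + 20 + 56 = 109.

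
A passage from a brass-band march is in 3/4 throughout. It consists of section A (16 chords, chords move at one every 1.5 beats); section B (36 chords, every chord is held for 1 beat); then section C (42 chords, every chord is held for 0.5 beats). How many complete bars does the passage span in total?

27 bars

A: 16 × 1.5 = 24 beats = 8 bars.
B: 36 × 1 = 36 beats = 12 bars.
C: 42 × 0.5 = 21 beats = 7 bars.
Total: 8 + 12 + 7 = 27 bars.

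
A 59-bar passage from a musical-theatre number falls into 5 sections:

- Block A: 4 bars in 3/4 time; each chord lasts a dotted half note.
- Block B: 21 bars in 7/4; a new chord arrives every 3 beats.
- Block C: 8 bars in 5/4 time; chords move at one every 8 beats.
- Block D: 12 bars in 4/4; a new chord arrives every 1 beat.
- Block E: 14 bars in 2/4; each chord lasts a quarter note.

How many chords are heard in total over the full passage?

A: 4 bars × 3 beats = 12 beats; 3 beats/chord → 4 chords.
B: 21 bars × 7 beats = 147 beats; 3 beats/chord → 49 chords.
C: 8 bars × 5 beats = 40 beats; 8 beats/chord → 5 chords.
D: 12 bars × 4 beats = 48 beats; 1 beat/chord → 48 chords.
E: 14 bars × 2 beats = 28 beats; 1 beat/chord → 28 chords.
Total: 4 + 49 + 5 + 48 + 28 = 134.

134 chords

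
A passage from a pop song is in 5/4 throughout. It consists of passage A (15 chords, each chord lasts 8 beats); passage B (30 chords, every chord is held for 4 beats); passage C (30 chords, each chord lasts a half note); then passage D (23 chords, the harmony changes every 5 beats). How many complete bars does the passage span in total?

83 bars

A: 15 × 8 = 120 beats = 24 bars.
B: 30 × 4 = 120 beats = 24 bars.
C: 30 × 2 = 60 beats = 12 bars.
D: 23 × 5 = 115 beats = 23 bars.
Total: 24 + 24 + 12 + 23 = 83 bars.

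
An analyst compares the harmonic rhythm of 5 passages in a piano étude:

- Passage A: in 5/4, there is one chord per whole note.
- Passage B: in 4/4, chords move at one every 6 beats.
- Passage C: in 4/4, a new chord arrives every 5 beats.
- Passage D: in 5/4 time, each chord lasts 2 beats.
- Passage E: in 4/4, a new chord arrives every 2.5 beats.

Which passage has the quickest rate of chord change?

Passage D

A: 5 beats/bar ÷ 4 beats/chord = 1.25 chords/bar.
B: 4 beats/bar ÷ 6 beats/chord = 2/3 chords/bar.
C: 4 beats/bar ÷ 5 beats/chord = 0.8 chords/bar.
D: 5 beats/bar ÷ 2 beats/chord = 2.5 chords/bar.
E: 4 beats/bar ÷ 2.5 beats/chord = 1.6 chords/bar.
Fastest is D at 2.5 chords/bar.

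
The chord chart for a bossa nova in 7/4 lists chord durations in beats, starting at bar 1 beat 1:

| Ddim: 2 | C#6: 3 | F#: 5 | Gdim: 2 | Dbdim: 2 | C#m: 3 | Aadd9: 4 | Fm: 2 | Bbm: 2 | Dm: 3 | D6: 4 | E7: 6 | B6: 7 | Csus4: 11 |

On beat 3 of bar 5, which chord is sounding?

Beat 3 of bar 5 is beat (5−1)×7 + 3 = 31 overall.
Running totals: Ddim ends at 2, C#6 ends at 5, F# ends at 10, Gdim ends at 12, Dbdim ends at 14, C#m ends at 17, Aadd9 ends at 21, Fm ends at 23, Bbm ends at 25, Dm ends at 28, D6 ends at 32.
Beat 31 falls within D6.

D6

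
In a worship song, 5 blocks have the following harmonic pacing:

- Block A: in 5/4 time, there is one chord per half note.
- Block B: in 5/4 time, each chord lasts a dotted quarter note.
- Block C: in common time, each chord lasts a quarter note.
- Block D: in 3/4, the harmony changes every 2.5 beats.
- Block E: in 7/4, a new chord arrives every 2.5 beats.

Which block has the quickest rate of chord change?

A: each chord is 2 beats in 5/4, so 2.5 per bar.
B: each chord is 1.5 beats in 5/4, so 10/3 per bar.
C: each chord is 1 beat in 4/4, so 4 per bar.
D: each chord is 2.5 beats in 3/4, so 1.2 per bar.
E: each chord is 2.5 beats in 7/4, so 2.8 per bar.
Fastest is C at 4 chords/bar.

Block C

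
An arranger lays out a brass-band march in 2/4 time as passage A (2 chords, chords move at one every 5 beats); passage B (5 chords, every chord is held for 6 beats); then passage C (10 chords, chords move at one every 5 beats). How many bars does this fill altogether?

45 bars

A: 2 × 5 = 10 beats = 5 bars.
B: 5 × 6 = 30 beats = 15 bars.
C: 10 × 5 = 50 beats = 25 bars.
Total: 5 + 15 + 25 = 45 bars.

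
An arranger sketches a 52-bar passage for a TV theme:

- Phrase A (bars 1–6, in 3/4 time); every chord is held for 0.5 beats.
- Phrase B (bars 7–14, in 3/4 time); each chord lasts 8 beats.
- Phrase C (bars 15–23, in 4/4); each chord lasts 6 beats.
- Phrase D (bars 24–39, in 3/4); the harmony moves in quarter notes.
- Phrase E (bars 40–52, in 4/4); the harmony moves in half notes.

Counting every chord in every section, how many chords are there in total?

119 chords

A: 6 bars × 3 beats = 18 beats; 0.5 beats/chord → 36 chords.
B: 8 bars × 3 beats = 24 beats; 8 beats/chord → 3 chords.
C: 9 bars × 4 beats = 36 beats; 6 beats/chord → 6 chords.
D: 16 bars × 3 beats = 48 beats; 1 beat/chord → 48 chords.
E: 13 bars × 4 beats = 52 beats; 2 beats/chord → 26 chords.
Total: 36 + 3 + 6 + 48 + 26 = 119.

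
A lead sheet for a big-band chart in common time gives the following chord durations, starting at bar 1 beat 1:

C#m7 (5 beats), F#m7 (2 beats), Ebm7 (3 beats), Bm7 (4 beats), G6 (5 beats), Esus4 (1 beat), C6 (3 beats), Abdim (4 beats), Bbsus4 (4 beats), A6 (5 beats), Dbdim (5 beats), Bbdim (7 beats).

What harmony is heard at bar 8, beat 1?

Beat 1 of bar 8 is beat (8−1)×4 + 1 = 29 overall.
Running totals: C#m7 ends at 5, F#m7 ends at 7, Ebm7 ends at 10, Bm7 ends at 14, G6 ends at 19, Esus4 ends at 20, C6 ends at 23, Abdim ends at 27, Bbsus4 ends at 31.
Beat 29 falls within Bbsus4.

Bbsus4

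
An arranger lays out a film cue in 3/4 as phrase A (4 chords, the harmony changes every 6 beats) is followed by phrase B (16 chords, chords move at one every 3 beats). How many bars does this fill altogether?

A: 4 × 6 = 24 beats = 8 bars.
B: 16 × 3 = 48 beats = 16 bars.
Total: 8 + 16 = 24 bars.

24 bars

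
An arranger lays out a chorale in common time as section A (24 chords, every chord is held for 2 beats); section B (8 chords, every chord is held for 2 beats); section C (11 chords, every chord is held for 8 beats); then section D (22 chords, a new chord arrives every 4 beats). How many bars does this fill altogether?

A: 24 × 2 = 48 beats = 12 bars.
B: 8 × 2 = 16 beats = 4 bars.
C: 11 × 8 = 88 beats = 22 bars.
D: 22 × 4 = 88 beats = 22 bars.
Total: 12 + 4 + 22 + 22 = 60 bars.

60 bars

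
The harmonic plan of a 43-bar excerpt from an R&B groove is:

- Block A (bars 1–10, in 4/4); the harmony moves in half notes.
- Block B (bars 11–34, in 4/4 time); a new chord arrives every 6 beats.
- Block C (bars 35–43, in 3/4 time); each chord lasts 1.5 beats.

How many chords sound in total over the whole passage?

54 chords

A: 10 bars × 4 beats = 40 beats; 2 beats/chord → 20 chords.
B: 24 bars × 4 beats = 96 beats; 6 beats/chord → 16 chords.
C: 9 bars × 3 beats = 27 beats; 1.5 beats/chord → 18 chords.
Total: 20 + 16 + 18 = 54.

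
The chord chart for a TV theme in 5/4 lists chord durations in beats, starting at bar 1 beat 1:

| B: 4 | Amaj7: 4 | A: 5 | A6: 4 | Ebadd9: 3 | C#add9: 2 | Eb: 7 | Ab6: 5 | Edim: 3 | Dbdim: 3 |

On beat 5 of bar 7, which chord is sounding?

Edim

Beat 5 of bar 7 is beat (7−1)×5 + 5 = 35 overall.
Running totals: B ends at 4, Amaj7 ends at 8, A ends at 13, A6 ends at 17, Ebadd9 ends at 20, C#add9 ends at 22, Eb ends at 29, Ab6 ends at 34, Edim ends at 37.
Beat 35 falls within Edim.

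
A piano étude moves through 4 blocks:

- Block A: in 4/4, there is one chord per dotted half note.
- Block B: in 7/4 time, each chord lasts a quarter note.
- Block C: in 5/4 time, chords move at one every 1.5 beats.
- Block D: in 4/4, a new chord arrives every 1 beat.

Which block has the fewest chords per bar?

A: 4/3 = 4/3 chords/bar.
B: 7/1 = 7 chords/bar.
C: 5/1.5 = 10/3 chords/bar.
D: 4/1 = 4 chords/bar.
Slowest is A at 4/3 chords/bar.

Block A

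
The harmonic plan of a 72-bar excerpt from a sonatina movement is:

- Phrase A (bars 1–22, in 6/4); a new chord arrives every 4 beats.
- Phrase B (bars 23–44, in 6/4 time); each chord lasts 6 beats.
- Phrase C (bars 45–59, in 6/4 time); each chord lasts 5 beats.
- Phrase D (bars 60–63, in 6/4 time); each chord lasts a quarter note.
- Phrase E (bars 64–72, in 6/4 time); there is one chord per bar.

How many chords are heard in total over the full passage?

106 chords

A: 22·6 = 132 beats, 132/4 = 33 chords.
B: 22·6 = 132 beats, 132/6 = 22 chords.
C: 15·6 = 90 beats, 90/5 = 18 chords.
D: 4·6 = 24 beats, 24/1 = 24 chords.
E: 9·6 = 54 beats, 54/6 = 9 chords.
Total: 33 + 22 + 18 + 24 + 9 = 106.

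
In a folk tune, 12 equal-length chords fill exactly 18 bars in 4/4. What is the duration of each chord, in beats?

6 beats

18 bars × 4 beats/bar = 72 beats total.
72 beats ÷ 12 chords = 6 beats per chord.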